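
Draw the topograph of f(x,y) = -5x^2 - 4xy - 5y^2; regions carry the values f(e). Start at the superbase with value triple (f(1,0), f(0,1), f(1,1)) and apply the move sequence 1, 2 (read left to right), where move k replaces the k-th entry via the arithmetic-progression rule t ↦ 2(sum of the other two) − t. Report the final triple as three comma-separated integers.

start (-5,-5,-14) = (f(1,0),f(0,1),f(1,1))
replace slot 1: 2·((-5)+(-14)) − (-5) = -33 → (-33,-5,-14)
replace slot 2: 2·((-33)+(-14)) − (-5) = -89 → (-33,-89,-14)

-33,-89,-14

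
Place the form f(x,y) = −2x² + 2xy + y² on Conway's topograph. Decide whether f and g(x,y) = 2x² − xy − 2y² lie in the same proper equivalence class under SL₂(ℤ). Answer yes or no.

D₁ = 12, D₂ = 17
discriminants differ ⇒ not SL₂(ℤ)-equivalent

no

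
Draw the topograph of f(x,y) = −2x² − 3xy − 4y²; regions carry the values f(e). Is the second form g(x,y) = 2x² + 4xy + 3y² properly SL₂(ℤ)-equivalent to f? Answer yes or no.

D₁ = -23, D₂ = -8
discriminants differ ⇒ not SL₂(ℤ)-equivalent

no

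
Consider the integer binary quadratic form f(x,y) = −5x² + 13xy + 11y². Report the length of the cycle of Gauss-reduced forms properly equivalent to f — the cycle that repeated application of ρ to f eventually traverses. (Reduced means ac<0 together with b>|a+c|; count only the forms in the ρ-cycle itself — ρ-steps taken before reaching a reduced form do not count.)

D = 389, ⌊√D⌋ = 19
river: ρ → (11,9,-7)
river: ρ → (-7,19,1)
river: ρ → (1,19,-7)
river: ρ → (-7,9,11)
river: ρ → (11,13,-5)
river: ρ → (-5,17,5)
river: ρ → (5,13,-11)
river: ρ → (-11,9,7)
river: ρ → (7,19,-1)
river: ρ → (-1,19,7)
river: ρ → (7,9,-11)
river: ρ → (-11,13,5)
river: ρ → (5,17,-5)
river: ρ → (-5,13,11)
ρ-cycle length = 14 (tail of 0 descent steps not counted)

14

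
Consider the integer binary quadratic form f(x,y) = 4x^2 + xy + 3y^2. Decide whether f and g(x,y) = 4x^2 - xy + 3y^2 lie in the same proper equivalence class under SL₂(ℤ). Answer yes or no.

D₁ = -47, D₂ = -47
f: flip: (4,1,3)→(3,-1,4)
f: reduced (well bottom): (3,-1,4) with a≤c, −a<b≤a
g: flip: (4,-1,3)→(3,1,4)
g: reduced (well bottom): (3,1,4) with a≤c, −a<b≤a
reduced forms (3, -1, 4) vs (3, 1, 4) ⇒ inequivalent

no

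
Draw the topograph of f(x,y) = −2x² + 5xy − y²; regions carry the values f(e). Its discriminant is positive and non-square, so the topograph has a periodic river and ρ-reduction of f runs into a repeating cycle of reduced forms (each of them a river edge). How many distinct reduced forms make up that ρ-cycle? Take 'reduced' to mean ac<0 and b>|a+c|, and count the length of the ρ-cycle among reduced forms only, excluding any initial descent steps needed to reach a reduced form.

D = 17, ⌊√D⌋ = 4
descent: ρ → (-1,3,2)  [lands on river]
river: ρ → (2,1,-2)
river: ρ → (-2,3,1)
river: ρ → (1,3,-2)
river: ρ → (-2,1,2)
river: ρ → (2,3,-1)
ρ-cycle length = 6 (tail of 1 descent step not counted)

6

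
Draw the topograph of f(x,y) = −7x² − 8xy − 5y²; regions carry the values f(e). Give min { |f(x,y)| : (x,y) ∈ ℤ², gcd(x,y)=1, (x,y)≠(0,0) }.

translate: b→-6 (≡8 mod 14), so (7,8,5)→(7,-6,4)
flip: (7,-6,4)→(4,6,7)
translate: b→-2 (≡6 mod 8), so (4,6,7)→(4,-2,5)
reduced (well bottom): (4,-2,5) with a≤c, −a<b≤a
well minimum |f| = |-4| = 4 (negative-definite)

4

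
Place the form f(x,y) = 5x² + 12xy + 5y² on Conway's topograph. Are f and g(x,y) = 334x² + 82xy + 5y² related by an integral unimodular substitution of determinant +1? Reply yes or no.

D₁ = 44, D₂ = 44
river cycle of f (length 2): (-2, 6, 1), (1, 6, -2)
river cycle of g (length 2): (-2, 6, 1), (1, 6, -2)
cycles coincide ⇒ equivalent

yes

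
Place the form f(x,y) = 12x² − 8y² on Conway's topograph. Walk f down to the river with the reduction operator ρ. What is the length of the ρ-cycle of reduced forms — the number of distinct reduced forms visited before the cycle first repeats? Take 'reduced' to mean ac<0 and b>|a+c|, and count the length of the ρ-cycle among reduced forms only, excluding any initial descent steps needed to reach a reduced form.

D = 384, ⌊√D⌋ = 19
descent: ρ → (-8,16,4)  [lands on river]
river: ρ → (4,16,-8)
ρ-cycle length = 2 (tail of 1 descent step not counted)

2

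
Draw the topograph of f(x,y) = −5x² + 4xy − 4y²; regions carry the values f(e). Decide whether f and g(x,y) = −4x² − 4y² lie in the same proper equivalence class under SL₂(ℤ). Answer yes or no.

D₁ = -64, D₂ = -64
f is negative-definite; reduce −f:
−f: flip: (5,-4,4)→(4,4,5)
−f: reduced (well bottom): (4,4,5) with a≤c, −a<b≤a
flip sign back: reduced form of f is (-4,-4,-5)
g is negative-definite; reduce −g:
−g: reduced (well bottom): (4,0,4) with a≤c, −a<b≤a
flip sign back: reduced form of g is (-4,0,-4)
reduced forms (-4, -4, -5) vs (-4, 0, -4) ⇒ inequivalent

no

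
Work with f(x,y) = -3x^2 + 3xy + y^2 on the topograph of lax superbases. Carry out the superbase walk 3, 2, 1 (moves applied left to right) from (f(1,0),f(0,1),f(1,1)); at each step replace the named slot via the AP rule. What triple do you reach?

start (-3,1,1) = (f(1,0),f(0,1),f(1,1))
replace slot 3: 2·((-3)+1) − 1 = -5 → (-3,1,-5)
replace slot 2: 2·((-3)+(-5)) − 1 = -17 → (-3,-17,-5)
replace slot 1: 2·((-17)+(-5)) − (-3) = -41 → (-41,-17,-5)

-41,-17,-5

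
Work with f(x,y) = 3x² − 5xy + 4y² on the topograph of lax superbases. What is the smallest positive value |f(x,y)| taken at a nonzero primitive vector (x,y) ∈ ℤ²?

translate: b→1 (≡-5 mod 6), so (3,-5,4)→(3,1,2)
flip: (3,1,2)→(2,-1,3)
reduced (well bottom): (2,-1,3) with a≤c, −a<b≤a
well minimum = a = 2

2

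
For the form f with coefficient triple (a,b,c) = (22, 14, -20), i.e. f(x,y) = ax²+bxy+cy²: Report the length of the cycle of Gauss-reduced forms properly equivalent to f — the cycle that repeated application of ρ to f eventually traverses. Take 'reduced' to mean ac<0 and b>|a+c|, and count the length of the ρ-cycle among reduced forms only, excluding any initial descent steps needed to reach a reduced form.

D = 1956, ⌊√D⌋ = 44
river: ρ → (-20,26,16)
river: ρ → (16,38,-8)
river: ρ → (-8,42,6)
river: ρ → (6,42,-8)
river: ρ → (-8,38,16)
river: ρ → (16,26,-20)
river: ρ → (-20,14,22)
river: ρ → (22,30,-12)
river: ρ → (-12,42,4)
river: ρ → (4,38,-32)
river: ρ → (-32,26,10)
river: ρ → (10,34,-20)
river: ρ → (-20,6,24)
river: ρ → (24,42,-2)
river: ρ → (-2,42,24)
river: ρ → (24,6,-20)
river: ρ → (-20,34,10)
river: ρ → (10,26,-32)
river: ρ → (-32,38,4)
river: ρ → (4,42,-12)
river: ρ → (-12,30,22)
river: ρ → (22,14,-20)
ρ-cycle length = 22 (tail of 0 descent steps not counted)

22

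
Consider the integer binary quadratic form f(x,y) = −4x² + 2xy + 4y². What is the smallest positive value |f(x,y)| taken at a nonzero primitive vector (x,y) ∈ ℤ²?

river: ρ → (4,6,-2)
river: ρ → (-2,6,4)
river: ρ → (4,2,-4)
river: ρ → (-4,6,2)
river: ρ → (2,6,-4)
river: ρ → (-4,2,4)
closes: descent 0, river 6
min |a| on river = 2

2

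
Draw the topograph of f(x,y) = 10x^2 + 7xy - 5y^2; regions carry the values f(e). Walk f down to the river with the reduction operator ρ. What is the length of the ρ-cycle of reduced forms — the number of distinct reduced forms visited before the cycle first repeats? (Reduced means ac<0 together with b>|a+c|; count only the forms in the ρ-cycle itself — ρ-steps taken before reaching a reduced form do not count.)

D = 249, ⌊√D⌋ = 15
river: ρ → (-5,13,4)
river: ρ → (4,11,-8)
river: ρ → (-8,5,7)
river: ρ → (7,9,-6)
river: ρ → (-6,15,1)
river: ρ → (1,15,-6)
river: ρ → (-6,9,7)
river: ρ → (7,5,-8)
river: ρ → (-8,11,4)
river: ρ → (4,13,-5)
river: ρ → (-5,7,10)
river: ρ → (10,13,-2)
river: ρ → (-2,15,3)
river: ρ → (3,15,-2)
river: ρ → (-2,13,10)
river: ρ → (10,7,-5)
ρ-cycle length = 16 (tail of 0 descent steps not counted)

16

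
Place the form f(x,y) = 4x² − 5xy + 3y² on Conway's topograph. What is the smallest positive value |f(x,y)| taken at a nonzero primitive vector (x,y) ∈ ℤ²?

translate: b→3 (≡-5 mod 8), so (4,-5,3)→(4,3,2)
flip: (4,3,2)→(2,-3,4)
translate: b→1 (≡-3 mod 4), so (2,-3,4)→(2,1,3)
reduced (well bottom): (2,1,3) with a≤c, −a<b≤a
well minimum = a = 2

2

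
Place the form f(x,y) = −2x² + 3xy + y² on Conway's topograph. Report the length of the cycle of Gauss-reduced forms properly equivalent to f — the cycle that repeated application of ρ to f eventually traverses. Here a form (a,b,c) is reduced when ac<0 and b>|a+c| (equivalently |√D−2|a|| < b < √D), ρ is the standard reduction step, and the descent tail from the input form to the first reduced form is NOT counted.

D = 17, ⌊√D⌋ = 4
river: ρ → (1,3,-2)
river: ρ → (-2,1,2)
river: ρ → (2,3,-1)
river: ρ → (-1,3,2)
river: ρ → (2,1,-2)
river: ρ → (-2,3,1)
ρ-cycle length = 6 (tail of 0 descent steps not counted)

6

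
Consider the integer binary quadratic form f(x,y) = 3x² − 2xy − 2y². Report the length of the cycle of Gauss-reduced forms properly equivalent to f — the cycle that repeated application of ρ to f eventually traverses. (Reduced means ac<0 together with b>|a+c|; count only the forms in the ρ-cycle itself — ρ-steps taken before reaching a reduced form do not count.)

D = 28, ⌊√D⌋ = 5
descent: ρ → (-2,2,3)  [lands on river]
river: ρ → (3,4,-1)
river: ρ → (-1,4,3)
river: ρ → (3,2,-2)
ρ-cycle length = 4 (tail of 1 descent step not counted)

4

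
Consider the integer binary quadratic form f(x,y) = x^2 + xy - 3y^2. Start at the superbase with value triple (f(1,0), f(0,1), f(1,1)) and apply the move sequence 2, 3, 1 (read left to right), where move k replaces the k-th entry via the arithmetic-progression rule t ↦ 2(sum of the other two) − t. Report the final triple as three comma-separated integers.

start (1,-3,-1) = (f(1,0),f(0,1),f(1,1))
replace slot 2: 2·(1+(-1)) − (-3) = 3 → (1,3,-1)
replace slot 3: 2·(1+3) − (-1) = 9 → (1,3,9)
replace slot 1: 2·(3+9) − 1 = 23 → (23,3,9)

23,3,9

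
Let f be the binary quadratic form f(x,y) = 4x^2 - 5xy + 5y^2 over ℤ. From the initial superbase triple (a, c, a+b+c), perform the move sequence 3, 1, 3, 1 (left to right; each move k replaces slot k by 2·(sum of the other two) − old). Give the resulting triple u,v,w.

start (4,5,4) = (f(1,0),f(0,1),f(1,1))
replace slot 3: 2·(4+5) − 4 = 14 → (4,5,14)
replace slot 1: 2·(5+14) − 4 = 34 → (34,5,14)
replace slot 3: 2·(34+5) − 14 = 64 → (34,5,64)
replace slot 1: 2·(5+64) − 34 = 104 → (104,5,64)

104,5,64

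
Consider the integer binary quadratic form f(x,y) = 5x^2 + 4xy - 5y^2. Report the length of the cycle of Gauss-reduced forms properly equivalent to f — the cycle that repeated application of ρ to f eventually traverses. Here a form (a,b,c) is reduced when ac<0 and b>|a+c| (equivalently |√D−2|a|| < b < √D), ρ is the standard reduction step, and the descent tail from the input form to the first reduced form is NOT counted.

D = 116, ⌊√D⌋ = 10
river: ρ → (-5,6,4)
river: ρ → (4,10,-1)
river: ρ → (-1,10,4)
river: ρ → (4,6,-5)
river: ρ → (-5,4,5)
river: ρ → (5,6,-4)
river: ρ → (-4,10,1)
river: ρ → (1,10,-4)
river: ρ → (-4,6,5)
river: ρ → (5,4,-5)
ρ-cycle length = 10 (tail of 0 descent steps not counted)

10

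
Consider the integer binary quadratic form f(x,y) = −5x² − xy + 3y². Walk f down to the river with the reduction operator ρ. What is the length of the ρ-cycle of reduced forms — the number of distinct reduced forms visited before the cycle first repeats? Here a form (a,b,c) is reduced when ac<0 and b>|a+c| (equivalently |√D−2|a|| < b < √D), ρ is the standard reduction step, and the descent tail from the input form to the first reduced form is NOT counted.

D = 61, ⌊√D⌋ = 7
descent: ρ → (3,7,-1)  [lands on river]
river: ρ → (-1,7,3)
river: ρ → (3,5,-3)
river: ρ → (-3,7,1)
river: ρ → (1,7,-3)
river: ρ → (-3,5,3)
ρ-cycle length = 6 (tail of 1 descent step not counted)

6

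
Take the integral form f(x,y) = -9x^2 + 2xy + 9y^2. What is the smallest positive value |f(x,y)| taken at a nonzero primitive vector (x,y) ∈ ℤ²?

river: ρ → (9,16,-2)
river: ρ → (-2,16,9)
river: ρ → (9,2,-9)
river: ρ → (-9,16,2)
river: ρ → (2,16,-9)
river: ρ → (-9,2,9)
closes: descent 0, river 6
min |a| on river = 2

2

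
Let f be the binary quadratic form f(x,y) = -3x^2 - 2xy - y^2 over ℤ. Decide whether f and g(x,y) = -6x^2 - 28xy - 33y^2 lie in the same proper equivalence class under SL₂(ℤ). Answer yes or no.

D₁ = -8, D₂ = -8
f is negative-definite; reduce −f:
−f: flip: (3,2,1)→(1,-2,3)
−f: translate: b→0 (≡-2 mod 2), so (1,-2,3)→(1,0,2)
−f: reduced (well bottom): (1,0,2) with a≤c, −a<b≤a
flip sign back: reduced form of f is (-1,0,-2)
g is negative-definite; reduce −g:
−g: translate: b→4 (≡28 mod 12), so (6,28,33)→(6,4,1)
−g: flip: (6,4,1)→(1,-4,6)
−g: translate: b→0 (≡-4 mod 2), so (1,-4,6)→(1,0,2)
−g: reduced (well bottom): (1,0,2) with a≤c, −a<b≤a
flip sign back: reduced form of g is (-1,0,-2)
reduced forms (-1, 0, -2) vs (-1, 0, -2) ⇒ equivalent

yes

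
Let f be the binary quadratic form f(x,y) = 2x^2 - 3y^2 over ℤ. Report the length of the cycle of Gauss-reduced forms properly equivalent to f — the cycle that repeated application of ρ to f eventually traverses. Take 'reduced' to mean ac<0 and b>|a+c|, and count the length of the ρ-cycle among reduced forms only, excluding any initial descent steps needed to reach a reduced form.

D = 24, ⌊√D⌋ = 4
descent: ρ → (-3,0,2)
descent: ρ → (2,4,-1)  [lands on river]
river: ρ → (-1,4,2)
ρ-cycle length = 2 (tail of 2 descent steps not counted)

2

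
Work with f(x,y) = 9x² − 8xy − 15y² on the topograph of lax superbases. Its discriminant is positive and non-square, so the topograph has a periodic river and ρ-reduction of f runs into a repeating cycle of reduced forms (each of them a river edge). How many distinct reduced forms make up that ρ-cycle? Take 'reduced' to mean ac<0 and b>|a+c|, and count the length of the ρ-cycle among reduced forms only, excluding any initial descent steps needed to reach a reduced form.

D = 604, ⌊√D⌋ = 24
descent: ρ → (-15,8,9)  [lands on river]
river: ρ → (9,10,-14)
river: ρ → (-14,18,5)
river: ρ → (5,22,-6)
river: ρ → (-6,14,17)
river: ρ → (17,20,-3)
river: ρ → (-3,22,10)
river: ρ → (10,18,-7)
river: ρ → (-7,24,1)
river: ρ → (1,24,-7)
river: ρ → (-7,18,10)
river: ρ → (10,22,-3)
river: ρ → (-3,20,17)
river: ρ → (17,14,-6)
river: ρ → (-6,22,5)
river: ρ → (5,18,-14)
river: ρ → (-14,10,9)
river: ρ → (9,8,-15)
river: ρ → (-15,22,2)
river: ρ → (2,22,-15)
ρ-cycle length = 20 (tail of 1 descent step not counted)

20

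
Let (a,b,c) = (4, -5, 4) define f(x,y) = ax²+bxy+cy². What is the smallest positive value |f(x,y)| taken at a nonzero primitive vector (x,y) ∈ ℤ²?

translate: b→3 (≡-5 mod 8), so (4,-5,4)→(4,3,3)
flip: (4,3,3)→(3,-3,4)
translate: b→3 (≡-3 mod 6), so (3,-3,4)→(3,3,4)
reduced (well bottom): (3,3,4) with a≤c, −a<b≤a
well minimum = a = 3

3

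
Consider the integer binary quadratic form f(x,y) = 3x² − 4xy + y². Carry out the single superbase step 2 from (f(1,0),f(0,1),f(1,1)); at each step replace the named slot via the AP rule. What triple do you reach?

start (3,1,0) = (f(1,0),f(0,1),f(1,1))
replace slot 2: 2·(3+0) − 1 = 5 → (3,5,0)

3,5,0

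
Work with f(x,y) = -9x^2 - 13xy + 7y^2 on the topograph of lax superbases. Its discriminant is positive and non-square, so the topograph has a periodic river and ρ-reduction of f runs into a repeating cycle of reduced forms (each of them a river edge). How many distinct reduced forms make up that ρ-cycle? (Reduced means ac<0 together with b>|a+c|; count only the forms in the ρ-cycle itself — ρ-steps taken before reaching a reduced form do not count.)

D = 421, ⌊√D⌋ = 20
descent: ρ → (7,13,-9)  [lands on river]
river: ρ → (-9,5,11)
river: ρ → (11,17,-3)
river: ρ → (-3,19,5)
river: ρ → (5,11,-15)
river: ρ → (-15,19,1)
river: ρ → (1,19,-15)
river: ρ → (-15,11,5)
river: ρ → (5,19,-3)
river: ρ → (-3,17,11)
river: ρ → (11,5,-9)
river: ρ → (-9,13,7)
river: ρ → (7,15,-7)
river: ρ → (-7,13,9)
river: ρ → (9,5,-11)
river: ρ → (-11,17,3)
river: ρ → (3,19,-5)
river: ρ → (-5,11,15)
river: ρ → (15,19,-1)
river: ρ → (-1,19,15)
river: ρ → (15,11,-5)
river: ρ → (-5,19,3)
river: ρ → (3,17,-11)
river: ρ → (-11,5,9)
river: ρ → (9,13,-7)
river: ρ → (-7,15,7)
ρ-cycle length = 26 (tail of 1 descent step not counted)

26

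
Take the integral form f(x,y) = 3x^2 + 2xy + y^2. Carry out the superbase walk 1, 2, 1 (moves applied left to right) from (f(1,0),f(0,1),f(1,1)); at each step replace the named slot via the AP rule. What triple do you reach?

start (3,1,6) = (f(1,0),f(0,1),f(1,1))
replace slot 1: 2·(1+6) − 3 = 11 → (11,1,6)
replace slot 2: 2·(11+6) − 1 = 33 → (11,33,6)
replace slot 1: 2·(33+6) − 11 = 67 → (67,33,6)

67,33,6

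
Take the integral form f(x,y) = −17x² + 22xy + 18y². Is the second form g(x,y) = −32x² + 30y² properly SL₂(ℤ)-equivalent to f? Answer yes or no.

D₁ = 1708, D₂ = 3840
discriminants differ ⇒ not SL₂(ℤ)-equivalent

no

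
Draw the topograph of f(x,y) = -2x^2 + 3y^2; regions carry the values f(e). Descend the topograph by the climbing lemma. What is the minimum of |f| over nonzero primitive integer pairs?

descent: ρ → (3,0,-2)
descent: ρ → (-2,4,1)  [lands on river]
river: ρ → (1,4,-2)
closes: descent 2, river 2
min |a| on river = 1

1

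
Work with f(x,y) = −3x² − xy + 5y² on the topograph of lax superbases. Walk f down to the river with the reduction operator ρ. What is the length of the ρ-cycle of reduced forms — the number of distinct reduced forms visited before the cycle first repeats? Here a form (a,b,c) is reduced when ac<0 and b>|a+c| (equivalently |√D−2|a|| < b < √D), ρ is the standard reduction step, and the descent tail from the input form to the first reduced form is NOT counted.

D = 61, ⌊√D⌋ = 7
descent: ρ → (5,1,-3)
descent: ρ → (-3,5,3)  [lands on river]
river: ρ → (3,7,-1)
river: ρ → (-1,7,3)
river: ρ → (3,5,-3)
river: ρ → (-3,7,1)
river: ρ → (1,7,-3)
ρ-cycle length = 6 (tail of 2 descent steps not counted)

6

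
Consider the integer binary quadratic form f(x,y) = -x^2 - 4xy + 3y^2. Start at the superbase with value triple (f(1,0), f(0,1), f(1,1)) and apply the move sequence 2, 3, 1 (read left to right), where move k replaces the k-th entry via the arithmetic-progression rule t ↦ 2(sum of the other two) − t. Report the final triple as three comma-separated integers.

start (-1,3,-2) = (f(1,0),f(0,1),f(1,1))
replace slot 2: 2·((-1)+(-2)) − 3 = -9 → (-1,-9,-2)
replace slot 3: 2·((-1)+(-9)) − (-2) = -18 → (-1,-9,-18)
replace slot 1: 2·((-9)+(-18)) − (-1) = -53 → (-53,-9,-18)

-53,-9,-18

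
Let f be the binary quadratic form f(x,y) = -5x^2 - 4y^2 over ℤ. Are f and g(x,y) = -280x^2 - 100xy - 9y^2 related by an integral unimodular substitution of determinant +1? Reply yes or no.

D₁ = -80, D₂ = -80
f is negative-definite; reduce −f:
−f: flip: (5,0,4)→(4,0,5)
−f: reduced (well bottom): (4,0,5) with a≤c, −a<b≤a
flip sign back: reduced form of f is (-4,0,-5)
g is negative-definite; reduce −g:
−g: flip: (280,100,9)→(9,-100,280)
−g: translate: b→8 (≡-100 mod 18), so (9,-100,280)→(9,8,4)
−g: flip: (9,8,4)→(4,-8,9)
−g: translate: b→0 (≡-8 mod 8), so (4,-8,9)→(4,0,5)
−g: reduced (well bottom): (4,0,5) with a≤c, −a<b≤a
flip sign back: reduced form of g is (-4,0,-5)
reduced forms (-4, 0, -5) vs (-4, 0, -5) ⇒ equivalent

yes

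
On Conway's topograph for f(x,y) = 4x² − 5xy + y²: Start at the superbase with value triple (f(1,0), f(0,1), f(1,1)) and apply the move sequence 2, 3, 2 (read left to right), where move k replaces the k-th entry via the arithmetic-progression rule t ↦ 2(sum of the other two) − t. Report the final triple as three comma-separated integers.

start (4,1,0) = (f(1,0),f(0,1),f(1,1))
replace slot 2: 2·(4+0) − 1 = 7 → (4,7,0)
replace slot 3: 2·(4+7) − 0 = 22 → (4,7,22)
replace slot 2: 2·(4+22) − 7 = 45 → (4,45,22)

4,45,22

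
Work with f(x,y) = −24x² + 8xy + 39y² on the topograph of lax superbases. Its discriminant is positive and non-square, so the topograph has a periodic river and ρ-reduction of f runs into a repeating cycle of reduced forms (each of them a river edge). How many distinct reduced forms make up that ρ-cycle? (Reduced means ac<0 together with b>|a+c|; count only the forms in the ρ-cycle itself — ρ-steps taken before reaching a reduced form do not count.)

D = 3808, ⌊√D⌋ = 61
descent: ρ → (39,-8,-24)
descent: ρ → (-24,56,7)  [lands on river]
river: ρ → (7,56,-24)
river: ρ → (-24,40,23)
river: ρ → (23,52,-12)
river: ρ → (-12,44,39)
river: ρ → (39,34,-17)
river: ρ → (-17,34,39)
river: ρ → (39,44,-12)
river: ρ → (-12,52,23)
river: ρ → (23,40,-24)
ρ-cycle length = 10 (tail of 2 descent steps not counted)

10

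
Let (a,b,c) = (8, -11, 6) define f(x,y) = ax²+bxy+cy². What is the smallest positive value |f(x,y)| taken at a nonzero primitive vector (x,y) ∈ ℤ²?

translate: b→5 (≡-11 mod 16), so (8,-11,6)→(8,5,3)
flip: (8,5,3)→(3,-5,8)
translate: b→1 (≡-5 mod 6), so (3,-5,8)→(3,1,6)
reduced (well bottom): (3,1,6) with a≤c, −a<b≤a
well minimum = a = 3

3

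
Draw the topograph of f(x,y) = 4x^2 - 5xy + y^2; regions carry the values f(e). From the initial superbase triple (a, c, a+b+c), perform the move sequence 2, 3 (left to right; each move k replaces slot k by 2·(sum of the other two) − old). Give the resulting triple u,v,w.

start (4,1,0) = (f(1,0),f(0,1),f(1,1))
replace slot 2: 2·(4+0) − 1 = 7 → (4,7,0)
replace slot 3: 2·(4+7) − 0 = 22 → (4,7,22)

4,7,22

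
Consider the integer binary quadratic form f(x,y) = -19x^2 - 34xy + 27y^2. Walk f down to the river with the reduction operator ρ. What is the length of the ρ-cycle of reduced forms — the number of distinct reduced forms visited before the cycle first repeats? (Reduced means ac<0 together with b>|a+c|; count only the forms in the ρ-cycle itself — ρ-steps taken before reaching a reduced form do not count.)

D = 3208, ⌊√D⌋ = 56
descent: ρ → (27,34,-19)  [lands on river]
river: ρ → (-19,42,19)
river: ρ → (19,34,-27)
river: ρ → (-27,20,26)
river: ρ → (26,32,-21)
river: ρ → (-21,52,6)
river: ρ → (6,56,-3)
river: ρ → (-3,52,42)
river: ρ → (42,32,-13)
river: ρ → (-13,46,21)
river: ρ → (21,38,-21)
river: ρ → (-21,46,13)
river: ρ → (13,32,-42)
river: ρ → (-42,52,3)
river: ρ → (3,56,-6)
river: ρ → (-6,52,21)
river: ρ → (21,32,-26)
river: ρ → (-26,20,27)
ρ-cycle length = 18 (tail of 1 descent step not counted)

18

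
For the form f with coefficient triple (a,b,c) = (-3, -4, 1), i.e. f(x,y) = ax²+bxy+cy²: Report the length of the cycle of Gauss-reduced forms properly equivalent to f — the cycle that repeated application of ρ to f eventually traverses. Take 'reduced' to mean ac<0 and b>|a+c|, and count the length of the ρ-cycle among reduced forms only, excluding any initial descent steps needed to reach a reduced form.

D = 28, ⌊√D⌋ = 5
descent: ρ → (1,4,-3)  [lands on river]
river: ρ → (-3,2,2)
river: ρ → (2,2,-3)
river: ρ → (-3,4,1)
ρ-cycle length = 4 (tail of 1 descent step not counted)

4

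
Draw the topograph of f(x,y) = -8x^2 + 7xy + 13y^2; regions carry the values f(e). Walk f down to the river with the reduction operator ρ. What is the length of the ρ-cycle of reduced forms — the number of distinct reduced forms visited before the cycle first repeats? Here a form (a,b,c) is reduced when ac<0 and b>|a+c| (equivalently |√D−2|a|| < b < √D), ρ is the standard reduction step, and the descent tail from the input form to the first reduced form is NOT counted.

D = 465, ⌊√D⌋ = 21
river: ρ → (13,19,-2)
river: ρ → (-2,21,3)
river: ρ → (3,21,-2)
river: ρ → (-2,19,13)
river: ρ → (13,7,-8)
river: ρ → (-8,9,12)
river: ρ → (12,15,-5)
river: ρ → (-5,15,12)
river: ρ → (12,9,-8)
river: ρ → (-8,7,13)
ρ-cycle length = 10 (tail of 0 descent steps not counted)

10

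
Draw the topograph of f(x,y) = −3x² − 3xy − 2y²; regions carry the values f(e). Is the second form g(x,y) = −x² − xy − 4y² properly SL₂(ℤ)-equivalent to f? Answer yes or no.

D₁ = -15, D₂ = -15
f is negative-definite; reduce −f:
−f: flip: (3,3,2)→(2,-3,3)
−f: translate: b→1 (≡-3 mod 4), so (2,-3,3)→(2,1,2)
−f: reduced (well bottom): (2,1,2) with a≤c, −a<b≤a
flip sign back: reduced form of f is (-2,-1,-2)
g is negative-definite; reduce −g:
−g: reduced (well bottom): (1,1,4) with a≤c, −a<b≤a
flip sign back: reduced form of g is (-1,-1,-4)
reduced forms (-2, -1, -2) vs (-1, -1, -4) ⇒ inequivalent

no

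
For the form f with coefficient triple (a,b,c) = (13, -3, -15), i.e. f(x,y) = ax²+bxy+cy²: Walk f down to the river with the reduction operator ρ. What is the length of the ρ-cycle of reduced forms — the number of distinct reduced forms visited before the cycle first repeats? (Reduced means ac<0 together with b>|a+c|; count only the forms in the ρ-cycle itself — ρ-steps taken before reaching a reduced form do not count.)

D = 789, ⌊√D⌋ = 28
descent: ρ → (-15,3,13)  [lands on river]
river: ρ → (13,23,-5)
river: ρ → (-5,27,3)
river: ρ → (3,27,-5)
river: ρ → (-5,23,13)
river: ρ → (13,3,-15)
river: ρ → (-15,27,1)
river: ρ → (1,27,-15)
ρ-cycle length = 8 (tail of 1 descent step not counted)

8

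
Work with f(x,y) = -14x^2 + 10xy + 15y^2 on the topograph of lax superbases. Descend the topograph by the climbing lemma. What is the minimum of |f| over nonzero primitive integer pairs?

river: ρ → (15,20,-9)
river: ρ → (-9,16,19)
river: ρ → (19,22,-6)
river: ρ → (-6,26,11)
river: ρ → (11,18,-14)
river: ρ → (-14,10,15)
closes: descent 0, river 6
min |a| on river = 6

6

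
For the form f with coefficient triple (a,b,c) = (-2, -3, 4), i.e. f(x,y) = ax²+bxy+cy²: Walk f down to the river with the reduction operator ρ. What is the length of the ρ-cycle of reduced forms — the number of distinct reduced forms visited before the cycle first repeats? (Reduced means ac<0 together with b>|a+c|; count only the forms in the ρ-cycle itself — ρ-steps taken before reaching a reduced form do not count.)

D = 41, ⌊√D⌋ = 6
descent: ρ → (4,3,-2)  [lands on river]
river: ρ → (-2,5,2)
river: ρ → (2,3,-4)
river: ρ → (-4,5,1)
river: ρ → (1,5,-4)
river: ρ → (-4,3,2)
river: ρ → (2,5,-2)
river: ρ → (-2,3,4)
river: ρ → (4,5,-1)
river: ρ → (-1,5,4)
ρ-cycle length = 10 (tail of 1 descent step not counted)

10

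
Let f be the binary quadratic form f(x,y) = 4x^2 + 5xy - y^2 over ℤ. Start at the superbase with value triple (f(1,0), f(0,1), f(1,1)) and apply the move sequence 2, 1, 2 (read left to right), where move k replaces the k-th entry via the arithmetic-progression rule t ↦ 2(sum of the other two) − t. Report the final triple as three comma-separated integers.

start (4,-1,8) = (f(1,0),f(0,1),f(1,1))
replace slot 2: 2·(4+8) − (-1) = 25 → (4,25,8)
replace slot 1: 2·(25+8) − 4 = 62 → (62,25,8)
replace slot 2: 2·(62+8) − 25 = 115 → (62,115,8)

62,115,8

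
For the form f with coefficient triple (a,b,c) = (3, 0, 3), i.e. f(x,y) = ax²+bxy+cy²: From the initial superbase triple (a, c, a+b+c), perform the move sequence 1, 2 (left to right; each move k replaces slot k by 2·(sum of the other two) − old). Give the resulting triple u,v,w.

start (3,3,6) = (f(1,0),f(0,1),f(1,1))
replace slot 1: 2·(3+6) − 3 = 15 → (15,3,6)
replace slot 2: 2·(15+6) − 3 = 39 → (15,39,6)

15,39,6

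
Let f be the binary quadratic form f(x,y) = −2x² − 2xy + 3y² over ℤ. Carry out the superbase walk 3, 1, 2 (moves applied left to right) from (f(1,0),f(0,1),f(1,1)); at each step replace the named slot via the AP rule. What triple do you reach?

start (-2,3,-1) = (f(1,0),f(0,1),f(1,1))
replace slot 3: 2·((-2)+3) − (-1) = 3 → (-2,3,3)
replace slot 1: 2·(3+3) − (-2) = 14 → (14,3,3)
replace slot 2: 2·(14+3) − 3 = 31 → (14,31,3)

14,31,3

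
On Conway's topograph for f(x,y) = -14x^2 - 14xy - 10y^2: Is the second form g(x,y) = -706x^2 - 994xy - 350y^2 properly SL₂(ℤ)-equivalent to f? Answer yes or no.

D₁ = -364, D₂ = -364
f is negative-definite; reduce −f:
−f: flip: (14,14,10)→(10,-14,14)
−f: translate: b→6 (≡-14 mod 20), so (10,-14,14)→(10,6,10)
−f: reduced (well bottom): (10,6,10) with a≤c, −a<b≤a
flip sign back: reduced form of f is (-10,-6,-10)
g is negative-definite; reduce −g:
−g: translate: b→-418 (≡994 mod 1412), so (706,994,350)→(706,-418,62)
−g: flip: (706,-418,62)→(62,418,706)
−g: translate: b→46 (≡418 mod 124), so (62,418,706)→(62,46,10)
−g: flip: (62,46,10)→(10,-46,62)
−g: translate: b→-6 (≡-46 mod 20), so (10,-46,62)→(10,-6,10)
−g: flip: (10,-6,10)→(10,6,10)
−g: reduced (well bottom): (10,6,10) with a≤c, −a<b≤a
flip sign back: reduced form of g is (-10,-6,-10)
reduced forms (-10, -6, -10) vs (-10, -6, -10) ⇒ equivalent

yes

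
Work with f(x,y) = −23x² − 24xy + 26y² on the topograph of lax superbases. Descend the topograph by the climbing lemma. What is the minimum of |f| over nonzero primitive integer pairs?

descent: ρ → (26,24,-23)  [lands on river]
river: ρ → (-23,22,27)
river: ρ → (27,32,-18)
river: ρ → (-18,40,19)
river: ρ → (19,36,-22)
river: ρ → (-22,52,3)
river: ρ → (3,50,-39)
river: ρ → (-39,28,14)
river: ρ → (14,28,-39)
river: ρ → (-39,50,3)
river: ρ → (3,52,-22)
river: ρ → (-22,36,19)
river: ρ → (19,40,-18)
river: ρ → (-18,32,27)
river: ρ → (27,22,-23)
river: ρ → (-23,24,26)
river: ρ → (26,28,-21)
river: ρ → (-21,14,33)
river: ρ → (33,52,-2)
river: ρ → (-2,52,33)
river: ρ → (33,14,-21)
river: ρ → (-21,28,26)
closes: descent 1, river 22
min |a| on river = 2

2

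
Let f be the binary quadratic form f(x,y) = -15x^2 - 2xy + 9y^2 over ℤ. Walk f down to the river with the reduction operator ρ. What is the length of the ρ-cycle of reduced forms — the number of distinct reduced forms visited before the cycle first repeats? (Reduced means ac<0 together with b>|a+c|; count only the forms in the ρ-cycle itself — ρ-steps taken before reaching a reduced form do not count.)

D = 544, ⌊√D⌋ = 23
descent: ρ → (9,20,-4)  [lands on river]
river: ρ → (-4,20,9)
river: ρ → (9,16,-8)
river: ρ → (-8,16,9)
ρ-cycle length = 4 (tail of 1 descent step not counted)

4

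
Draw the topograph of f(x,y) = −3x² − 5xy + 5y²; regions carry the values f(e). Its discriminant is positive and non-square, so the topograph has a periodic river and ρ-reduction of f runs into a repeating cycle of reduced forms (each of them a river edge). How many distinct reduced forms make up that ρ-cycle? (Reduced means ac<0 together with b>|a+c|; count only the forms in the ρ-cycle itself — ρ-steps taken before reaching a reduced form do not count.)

D = 85, ⌊√D⌋ = 9
descent: ρ → (5,5,-3)  [lands on river]
river: ρ → (-3,7,3)
river: ρ → (3,5,-5)
river: ρ → (-5,5,3)
river: ρ → (3,7,-3)
river: ρ → (-3,5,5)
ρ-cycle length = 6 (tail of 1 descent step not counted)

6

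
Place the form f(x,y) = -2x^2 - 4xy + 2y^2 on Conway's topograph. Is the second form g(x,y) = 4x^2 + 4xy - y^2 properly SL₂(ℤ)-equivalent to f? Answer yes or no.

D₁ = 32, D₂ = 32
river cycle of f (length 2): (2, 4, -2), (-2, 4, 2)
river cycle of g (length 2): (-1, 4, 4), (4, 4, -1)
cycles differ ⇒ inequivalent

no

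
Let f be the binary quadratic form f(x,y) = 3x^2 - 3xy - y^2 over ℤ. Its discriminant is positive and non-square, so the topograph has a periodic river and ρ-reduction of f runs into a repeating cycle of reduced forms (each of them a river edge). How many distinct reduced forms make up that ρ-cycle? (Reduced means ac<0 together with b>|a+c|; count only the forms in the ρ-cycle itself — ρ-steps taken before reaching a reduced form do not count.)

D = 21, ⌊√D⌋ = 4
descent: ρ → (-1,3,3)  [lands on river]
river: ρ → (3,3,-1)
ρ-cycle length = 2 (tail of 1 descent step not counted)

2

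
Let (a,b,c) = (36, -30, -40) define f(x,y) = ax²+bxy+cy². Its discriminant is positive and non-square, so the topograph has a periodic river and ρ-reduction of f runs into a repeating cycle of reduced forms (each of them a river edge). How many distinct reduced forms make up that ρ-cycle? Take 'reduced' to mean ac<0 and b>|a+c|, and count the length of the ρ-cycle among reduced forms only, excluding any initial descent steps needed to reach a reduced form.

D = 6660, ⌊√D⌋ = 81
descent: ρ → (-40,30,36)  [lands on river]
river: ρ → (36,42,-34)
river: ρ → (-34,26,44)
river: ρ → (44,62,-16)
river: ρ → (-16,66,36)
river: ρ → (36,78,-4)
river: ρ → (-4,74,74)
river: ρ → (74,74,-4)
river: ρ → (-4,78,36)
river: ρ → (36,66,-16)
river: ρ → (-16,62,44)
river: ρ → (44,26,-34)
river: ρ → (-34,42,36)
river: ρ → (36,30,-40)
river: ρ → (-40,50,26)
river: ρ → (26,54,-36)
river: ρ → (-36,18,44)
river: ρ → (44,70,-10)
river: ρ → (-10,70,44)
river: ρ → (44,18,-36)
river: ρ → (-36,54,26)
river: ρ → (26,50,-40)
ρ-cycle length = 22 (tail of 1 descent step not counted)

22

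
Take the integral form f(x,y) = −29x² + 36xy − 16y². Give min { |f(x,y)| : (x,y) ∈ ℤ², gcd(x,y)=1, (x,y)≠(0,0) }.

translate: b→22 (≡-36 mod 58), so (29,-36,16)→(29,22,9)
flip: (29,22,9)→(9,-22,29)
translate: b→-4 (≡-22 mod 18), so (9,-22,29)→(9,-4,16)
reduced (well bottom): (9,-4,16) with a≤c, −a<b≤a
well minimum |f| = |-9| = 9 (negative-definite)

9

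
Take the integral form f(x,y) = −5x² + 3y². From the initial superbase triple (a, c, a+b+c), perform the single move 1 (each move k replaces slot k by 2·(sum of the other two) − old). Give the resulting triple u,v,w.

start (-5,3,-2) = (f(1,0),f(0,1),f(1,1))
replace slot 1: 2·(3+(-2)) − (-5) = 7 → (7,3,-2)

7,3,-2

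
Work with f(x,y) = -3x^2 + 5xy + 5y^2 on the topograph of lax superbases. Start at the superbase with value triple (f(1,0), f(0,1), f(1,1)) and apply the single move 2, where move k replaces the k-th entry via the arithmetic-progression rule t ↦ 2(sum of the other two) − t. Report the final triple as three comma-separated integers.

start (-3,5,7) = (f(1,0),f(0,1),f(1,1))
replace slot 2: 2·((-3)+7) − 5 = 3 → (-3,3,7)

-3,3,7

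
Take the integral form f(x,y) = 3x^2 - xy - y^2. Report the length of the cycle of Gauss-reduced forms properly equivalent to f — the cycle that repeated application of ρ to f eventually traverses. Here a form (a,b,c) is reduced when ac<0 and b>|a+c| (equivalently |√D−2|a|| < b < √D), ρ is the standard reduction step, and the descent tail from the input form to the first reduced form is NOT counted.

D = 13, ⌊√D⌋ = 3
descent: ρ → (-1,3,1)  [lands on river]
river: ρ → (1,3,-1)
ρ-cycle length = 2 (tail of 1 descent step not counted)

2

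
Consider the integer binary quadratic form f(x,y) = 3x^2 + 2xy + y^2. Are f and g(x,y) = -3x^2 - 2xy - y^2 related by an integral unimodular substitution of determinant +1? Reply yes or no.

D₁ = -8, D₂ = -8
f: flip: (3,2,1)→(1,-2,3)
f: translate: b→0 (≡-2 mod 2), so (1,-2,3)→(1,0,2)
f: reduced (well bottom): (1,0,2) with a≤c, −a<b≤a
g is negative-definite; reduce −g:
−g: flip: (3,2,1)→(1,-2,3)
−g: translate: b→0 (≡-2 mod 2), so (1,-2,3)→(1,0,2)
−g: reduced (well bottom): (1,0,2) with a≤c, −a<b≤a
flip sign back: reduced form of g is (-1,0,-2)
reduced forms (1, 0, 2) vs (-1, 0, -2) ⇒ inequivalent

no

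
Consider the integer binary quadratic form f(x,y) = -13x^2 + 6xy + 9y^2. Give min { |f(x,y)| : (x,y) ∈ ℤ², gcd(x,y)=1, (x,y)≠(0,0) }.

river: ρ → (9,12,-10)
river: ρ → (-10,8,11)
river: ρ → (11,14,-7)
river: ρ → (-7,14,11)
river: ρ → (11,8,-10)
river: ρ → (-10,12,9)
river: ρ → (9,6,-13)
river: ρ → (-13,20,2)
river: ρ → (2,20,-13)
river: ρ → (-13,6,9)
closes: descent 0, river 10
min |a| on river = 2

2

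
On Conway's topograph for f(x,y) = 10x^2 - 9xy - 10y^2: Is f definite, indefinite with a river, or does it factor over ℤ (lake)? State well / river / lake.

D = b²−4ac = (-9)² − 4·10·(-10) = 481
D > 0 non-square ⇒ indefinite ⇒ periodic river

river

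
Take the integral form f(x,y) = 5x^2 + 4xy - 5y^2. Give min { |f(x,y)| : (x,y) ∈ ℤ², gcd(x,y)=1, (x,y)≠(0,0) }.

river: ρ → (-5,6,4)
river: ρ → (4,10,-1)
river: ρ → (-1,10,4)
river: ρ → (4,6,-5)
river: ρ → (-5,4,5)
river: ρ → (5,6,-4)
river: ρ → (-4,10,1)
river: ρ → (1,10,-4)
river: ρ → (-4,6,5)
river: ρ → (5,4,-5)
closes: descent 0, river 10
min |a| on river = 1

1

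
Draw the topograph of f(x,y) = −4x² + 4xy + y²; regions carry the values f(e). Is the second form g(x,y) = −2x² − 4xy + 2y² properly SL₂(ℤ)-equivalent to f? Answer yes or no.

D₁ = 32, D₂ = 32
river cycle of f (length 2): (1, 4, -4), (-4, 4, 1)
river cycle of g (length 2): (2, 4, -2), (-2, 4, 2)
cycles differ ⇒ inequivalent

no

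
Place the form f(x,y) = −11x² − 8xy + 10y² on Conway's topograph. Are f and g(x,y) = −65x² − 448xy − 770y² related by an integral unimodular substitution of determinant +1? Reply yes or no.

D₁ = 504, D₂ = 504
river cycle of f (length 10): (10, 8, -11), (-11, 14, 7), (7, 14, -11), (-11, 8, 10), (10, 12, -9), (-9, 6, 13), (13, 20, -2), (-2, 20, 13), (13, 6, -9), (-9, 12, 10)
river cycle of g (length 10): (-11, 14, 7), (7, 14, -11), (-11, 8, 10), (10, 12, -9), (-9, 6, 13), (13, 20, -2), (-2, 20, 13), (13, 6, -9), (-9, 12, 10), (10, 8, -11)
cycles coincide ⇒ equivalent

yes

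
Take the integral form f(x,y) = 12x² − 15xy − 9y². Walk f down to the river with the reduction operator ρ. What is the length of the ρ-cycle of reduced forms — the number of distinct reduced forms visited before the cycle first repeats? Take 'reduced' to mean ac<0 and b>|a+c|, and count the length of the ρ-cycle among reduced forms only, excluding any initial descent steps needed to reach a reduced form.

D = 657, ⌊√D⌋ = 25
descent: ρ → (-9,15,12)  [lands on river]
river: ρ → (12,9,-12)
river: ρ → (-12,15,9)
river: ρ → (9,21,-6)
river: ρ → (-6,15,18)
river: ρ → (18,21,-3)
river: ρ → (-3,21,18)
river: ρ → (18,15,-6)
river: ρ → (-6,21,9)
river: ρ → (9,15,-12)
river: ρ → (-12,9,12)
river: ρ → (12,15,-9)
river: ρ → (-9,21,6)
river: ρ → (6,15,-18)
river: ρ → (-18,21,3)
river: ρ → (3,21,-18)
river: ρ → (-18,15,6)
river: ρ → (6,21,-9)
ρ-cycle length = 18 (tail of 1 descent step not counted)

18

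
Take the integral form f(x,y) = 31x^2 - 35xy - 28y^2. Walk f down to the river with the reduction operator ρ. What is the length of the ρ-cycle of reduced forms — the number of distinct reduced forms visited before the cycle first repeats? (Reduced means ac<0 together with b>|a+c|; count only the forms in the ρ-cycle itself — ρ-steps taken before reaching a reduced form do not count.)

D = 4697, ⌊√D⌋ = 68
descent: ρ → (-28,35,31)  [lands on river]
river: ρ → (31,27,-32)
river: ρ → (-32,37,26)
river: ρ → (26,67,-2)
river: ρ → (-2,65,59)
river: ρ → (59,53,-8)
river: ρ → (-8,59,38)
river: ρ → (38,17,-29)
river: ρ → (-29,41,26)
river: ρ → (26,63,-7)
river: ρ → (-7,63,26)
river: ρ → (26,41,-29)
river: ρ → (-29,17,38)
river: ρ → (38,59,-8)
river: ρ → (-8,53,59)
river: ρ → (59,65,-2)
river: ρ → (-2,67,26)
river: ρ → (26,37,-32)
river: ρ → (-32,27,31)
river: ρ → (31,35,-28)
river: ρ → (-28,21,38)
river: ρ → (38,55,-11)
river: ρ → (-11,55,38)
river: ρ → (38,21,-28)
ρ-cycle length = 24 (tail of 1 descent step not counted)

24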